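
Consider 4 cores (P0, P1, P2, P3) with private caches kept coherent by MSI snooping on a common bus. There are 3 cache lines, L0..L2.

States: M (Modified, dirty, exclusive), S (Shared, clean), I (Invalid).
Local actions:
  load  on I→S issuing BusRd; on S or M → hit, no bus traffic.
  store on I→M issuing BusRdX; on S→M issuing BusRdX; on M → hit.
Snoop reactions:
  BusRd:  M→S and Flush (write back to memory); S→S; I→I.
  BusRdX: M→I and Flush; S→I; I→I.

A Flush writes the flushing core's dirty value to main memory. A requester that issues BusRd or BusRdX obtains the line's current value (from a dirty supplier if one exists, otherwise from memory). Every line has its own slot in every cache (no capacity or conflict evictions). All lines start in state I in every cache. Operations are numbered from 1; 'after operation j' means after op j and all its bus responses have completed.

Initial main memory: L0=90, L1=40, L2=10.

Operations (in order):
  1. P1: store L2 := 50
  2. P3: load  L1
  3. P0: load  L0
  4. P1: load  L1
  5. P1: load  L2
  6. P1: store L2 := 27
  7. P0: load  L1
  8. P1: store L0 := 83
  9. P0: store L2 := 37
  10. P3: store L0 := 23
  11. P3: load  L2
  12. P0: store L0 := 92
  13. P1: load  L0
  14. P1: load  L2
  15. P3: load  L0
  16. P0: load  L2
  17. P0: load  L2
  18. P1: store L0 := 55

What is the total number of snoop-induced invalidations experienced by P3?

  op1 P1: store L2 := 50 → I/M/I/I on L2; bus BusRdX; mem=10
  op2 P3: load  L1 → I/I/I/S on L1; bus BusRd; mem=40
  op3 P0: load  L0 → S/I/I/I on L0; bus BusRd; mem=90
  op4 P1: load  L1 → I/S/I/S on L1; bus BusRd; mem=40
  op5 P1: load  L2 → I/M/I/I on L2; bus (none); mem=10
  op6 P1: store L2 := 27 → I/M/I/I on L2; bus (none); mem=10
  op7 P0: load  L1 → S/S/I/S on L1; bus BusRd; mem=40
  op8 P1: store L0 := 83 → I/M/I/I on L0; bus BusRdX; mem=90
  op9 P0: store L2 := 37 → M/I/I/I on L2; bus BusRdX Flush; mem=27
  op10 P3: store L0 := 23 → I/I/I/M on L0; bus BusRdX Flush; mem=83
  op11 P3: load  L2 → S/I/I/S on L2; bus BusRd Flush; mem=37
  op12 P0: store L0 := 92 → M/I/I/I on L0; bus BusRdX Flush; mem=23
  op13 P1: load  L0 → S/S/I/I on L0; bus BusRd Flush; mem=92
  op14 P1: load  L2 → S/S/I/S on L2; bus BusRd; mem=37
  op15 P3: load  L0 → S/S/I/S on L0; bus BusRd; mem=92
  op16 P0: load  L2 → S/S/I/S on L2; bus (none); mem=37
  op17 P0: load  L2 → S/S/I/S on L2; bus (none); mem=37
  op18 P1: store L0 := 55 → I/M/I/I on L0; bus BusRdX; mem=92

invalidations = 2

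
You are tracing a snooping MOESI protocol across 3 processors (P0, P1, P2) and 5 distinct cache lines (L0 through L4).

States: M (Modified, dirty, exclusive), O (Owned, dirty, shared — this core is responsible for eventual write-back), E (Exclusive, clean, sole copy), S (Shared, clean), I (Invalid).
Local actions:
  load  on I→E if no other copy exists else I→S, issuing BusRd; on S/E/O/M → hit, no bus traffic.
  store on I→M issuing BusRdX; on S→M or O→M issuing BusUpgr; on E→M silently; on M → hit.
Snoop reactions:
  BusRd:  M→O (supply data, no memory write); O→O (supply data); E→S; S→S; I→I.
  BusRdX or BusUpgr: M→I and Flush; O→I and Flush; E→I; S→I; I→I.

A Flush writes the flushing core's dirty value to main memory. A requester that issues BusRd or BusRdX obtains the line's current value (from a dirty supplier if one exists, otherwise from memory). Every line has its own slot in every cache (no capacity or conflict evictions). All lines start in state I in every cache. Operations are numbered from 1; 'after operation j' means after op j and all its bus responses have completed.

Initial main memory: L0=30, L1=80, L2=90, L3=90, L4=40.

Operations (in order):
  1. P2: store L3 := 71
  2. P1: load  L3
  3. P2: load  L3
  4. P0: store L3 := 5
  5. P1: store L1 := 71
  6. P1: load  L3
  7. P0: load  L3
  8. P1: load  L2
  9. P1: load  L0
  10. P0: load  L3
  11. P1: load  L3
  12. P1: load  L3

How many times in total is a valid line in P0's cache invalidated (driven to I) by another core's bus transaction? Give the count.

invalidations = 0

[1] P2: store L3 := 71 | P0:I, P1:I, P2:M(71) | bus: BusRdX
[2] P1: load  L3 | P0:I, P1:S(71), P2:O(71) | bus: BusRd
[3] P2: load  L3 | P0:I, P1:S(71), P2:O(71) | bus: none
[4] P0: store L3 := 5 | P0:M(5), P1:I, P2:I | bus: BusRdX,Flush
[5] P1: store L1 := 71 | P0:I, P1:M(71), P2:I | bus: BusRdX
[6] P1: load  L3 | P0:O(5), P1:S(5), P2:I | bus: BusRd
[7] P0: load  L3 | P0:O(5), P1:S(5), P2:I | bus: none
[8] P1: load  L2 | P0:I, P1:E(90), P2:I | bus: BusRd
[9] P1: load  L0 | P0:I, P1:E(30), P2:I | bus: BusRd
[10] P0: load  L3 | P0:O(5), P1:S(5), P2:I | bus: none
[11] P1: load  L3 | P0:O(5), P1:S(5), P2:I | bus: none
[12] P1: load  L3 | P0:O(5), P1:S(5), P2:I | bus: none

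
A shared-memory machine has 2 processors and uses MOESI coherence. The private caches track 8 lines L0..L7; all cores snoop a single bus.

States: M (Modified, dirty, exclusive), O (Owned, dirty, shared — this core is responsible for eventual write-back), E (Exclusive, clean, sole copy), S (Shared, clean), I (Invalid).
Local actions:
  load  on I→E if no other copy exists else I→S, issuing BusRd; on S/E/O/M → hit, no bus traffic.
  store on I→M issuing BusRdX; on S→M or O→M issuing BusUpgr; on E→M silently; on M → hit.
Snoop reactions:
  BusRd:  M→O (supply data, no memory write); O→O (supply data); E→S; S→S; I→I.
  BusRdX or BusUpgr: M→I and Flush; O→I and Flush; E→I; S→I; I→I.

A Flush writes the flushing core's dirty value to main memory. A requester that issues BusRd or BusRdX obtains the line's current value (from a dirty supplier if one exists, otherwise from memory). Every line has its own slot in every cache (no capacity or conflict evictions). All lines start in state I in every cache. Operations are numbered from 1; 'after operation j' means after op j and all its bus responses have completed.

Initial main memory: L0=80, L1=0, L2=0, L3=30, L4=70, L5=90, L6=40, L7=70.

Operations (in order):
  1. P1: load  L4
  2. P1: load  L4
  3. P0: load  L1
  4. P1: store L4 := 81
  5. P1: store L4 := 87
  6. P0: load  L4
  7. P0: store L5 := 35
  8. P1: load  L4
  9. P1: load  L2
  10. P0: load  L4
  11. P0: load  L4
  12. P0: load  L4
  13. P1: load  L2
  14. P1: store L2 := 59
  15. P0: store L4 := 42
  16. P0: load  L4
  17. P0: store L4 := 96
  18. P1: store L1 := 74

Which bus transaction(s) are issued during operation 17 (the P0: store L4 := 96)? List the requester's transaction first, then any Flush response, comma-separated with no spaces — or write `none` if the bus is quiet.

[1] P1: load  L4 | P0:I, P1:E(70) | bus: BusRd
[2] P1: load  L4 | P0:I, P1:E(70) | bus: none
[3] P0: load  L1 | P0:E(0), P1:I | bus: BusRd
[4] P1: store L4 := 81 | P0:I, P1:M(81) | bus: none
[5] P1: store L4 := 87 | P0:I, P1:M(87) | bus: none
[6] P0: load  L4 | P0:S(87), P1:O(87) | bus: BusRd
[7] P0: store L5 := 35 | P0:M(35), P1:I | bus: BusRdX
[8] P1: load  L4 | P0:S(87), P1:O(87) | bus: none
[9] P1: load  L2 | P0:I, P1:E(0) | bus: BusRd
[10] P0: load  L4 | P0:S(87), P1:O(87) | bus: none
[11] P0: load  L4 | P0:S(87), P1:O(87) | bus: none
[12] P0: load  L4 | P0:S(87), P1:O(87) | bus: none
[13] P1: load  L2 | P0:I, P1:E(0) | bus: none
[14] P1: store L2 := 59 | P0:I, P1:M(59) | bus: none
[15] P0: store L4 := 42 | P0:M(42), P1:I | bus: BusUpgr,Flush
[16] P0: load  L4 | P0:M(42), P1:I | bus: none
[17] P0: store L4 := 96 | P0:M(96), P1:I | bus: none
[18] P1: store L1 := 74 | P0:I, P1:M(74) | bus: BusRdX

bus = none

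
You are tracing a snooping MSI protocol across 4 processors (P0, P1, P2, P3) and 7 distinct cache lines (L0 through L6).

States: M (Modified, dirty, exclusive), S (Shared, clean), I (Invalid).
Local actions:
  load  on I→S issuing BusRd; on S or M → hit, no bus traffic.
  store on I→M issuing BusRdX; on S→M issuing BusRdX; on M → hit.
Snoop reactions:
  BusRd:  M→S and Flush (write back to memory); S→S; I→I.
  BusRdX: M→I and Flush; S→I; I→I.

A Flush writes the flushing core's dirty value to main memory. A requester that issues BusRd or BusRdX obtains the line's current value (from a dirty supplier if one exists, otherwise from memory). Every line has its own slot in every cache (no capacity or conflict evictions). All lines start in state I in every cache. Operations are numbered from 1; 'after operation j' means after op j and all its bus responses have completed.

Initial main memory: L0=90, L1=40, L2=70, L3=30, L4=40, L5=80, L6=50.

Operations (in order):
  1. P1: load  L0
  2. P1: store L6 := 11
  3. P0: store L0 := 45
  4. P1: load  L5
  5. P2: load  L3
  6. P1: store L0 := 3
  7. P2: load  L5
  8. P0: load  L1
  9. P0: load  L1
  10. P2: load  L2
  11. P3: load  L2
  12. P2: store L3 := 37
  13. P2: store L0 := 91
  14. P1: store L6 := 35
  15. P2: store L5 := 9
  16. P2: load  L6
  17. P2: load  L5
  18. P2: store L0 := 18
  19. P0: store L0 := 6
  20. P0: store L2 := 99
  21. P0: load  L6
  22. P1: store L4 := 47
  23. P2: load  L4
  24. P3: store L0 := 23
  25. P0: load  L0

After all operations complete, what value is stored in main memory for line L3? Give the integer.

[1] P1: load  L0 | P0:I, P1:S(90), P2:I, P3:I | bus: BusRd
[2] P1: store L6 := 11 | P0:I, P1:M(11), P2:I, P3:I | bus: BusRdX
[3] P0: store L0 := 45 | P0:M(45), P1:I, P2:I, P3:I | bus: BusRdX
[4] P1: load  L5 | P0:I, P1:S(80), P2:I, P3:I | bus: BusRd
[5] P2: load  L3 | P0:I, P1:I, P2:S(30), P3:I | bus: BusRd
[6] P1: store L0 := 3 | P0:I, P1:M(3), P2:I, P3:I | bus: BusRdX,Flush
[7] P2: load  L5 | P0:I, P1:S(80), P2:S(80), P3:I | bus: BusRd
[8] P0: load  L1 | P0:S(40), P1:I, P2:I, P3:I | bus: BusRd
[9] P0: load  L1 | P0:S(40), P1:I, P2:I, P3:I | bus: none
[10] P2: load  L2 | P0:I, P1:I, P2:S(70), P3:I | bus: BusRd
[11] P3: load  L2 | P0:I, P1:I, P2:S(70), P3:S(70) | bus: BusRd
[12] P2: store L3 := 37 | P0:I, P1:I, P2:M(37), P3:I | bus: BusRdX
[13] P2: store L0 := 91 | P0:I, P1:I, P2:M(91), P3:I | bus: BusRdX,Flush
[14] P1: store L6 := 35 | P0:I, P1:M(35), P2:I, P3:I | bus: none
[15] P2: store L5 := 9 | P0:I, P1:I, P2:M(9), P3:I | bus: BusRdX
[16] P2: load  L6 | P0:I, P1:S(35), P2:S(35), P3:I | bus: BusRd,Flush
[17] P2: load  L5 | P0:I, P1:I, P2:M(9), P3:I | bus: none
[18] P2: store L0 := 18 | P0:I, P1:I, P2:M(18), P3:I | bus: none
[19] P0: store L0 := 6 | P0:M(6), P1:I, P2:I, P3:I | bus: BusRdX,Flush
[20] P0: store L2 := 99 | P0:M(99), P1:I, P2:I, P3:I | bus: BusRdX
[21] P0: load  L6 | P0:S(35), P1:S(35), P2:S(35), P3:I | bus: BusRd
[22] P1: store L4 := 47 | P0:I, P1:M(47), P2:I, P3:I | bus: BusRdX
[23] P2: load  L4 | P0:I, P1:S(47), P2:S(47), P3:I | bus: BusRd,Flush
[24] P3: store L0 := 23 | P0:I, P1:I, P2:I, P3:M(23) | bus: BusRdX,Flush
[25] P0: load  L0 | P0:S(23), P1:I, P2:I, P3:S(23) | bus: BusRd,Flush

memory[L3] = 30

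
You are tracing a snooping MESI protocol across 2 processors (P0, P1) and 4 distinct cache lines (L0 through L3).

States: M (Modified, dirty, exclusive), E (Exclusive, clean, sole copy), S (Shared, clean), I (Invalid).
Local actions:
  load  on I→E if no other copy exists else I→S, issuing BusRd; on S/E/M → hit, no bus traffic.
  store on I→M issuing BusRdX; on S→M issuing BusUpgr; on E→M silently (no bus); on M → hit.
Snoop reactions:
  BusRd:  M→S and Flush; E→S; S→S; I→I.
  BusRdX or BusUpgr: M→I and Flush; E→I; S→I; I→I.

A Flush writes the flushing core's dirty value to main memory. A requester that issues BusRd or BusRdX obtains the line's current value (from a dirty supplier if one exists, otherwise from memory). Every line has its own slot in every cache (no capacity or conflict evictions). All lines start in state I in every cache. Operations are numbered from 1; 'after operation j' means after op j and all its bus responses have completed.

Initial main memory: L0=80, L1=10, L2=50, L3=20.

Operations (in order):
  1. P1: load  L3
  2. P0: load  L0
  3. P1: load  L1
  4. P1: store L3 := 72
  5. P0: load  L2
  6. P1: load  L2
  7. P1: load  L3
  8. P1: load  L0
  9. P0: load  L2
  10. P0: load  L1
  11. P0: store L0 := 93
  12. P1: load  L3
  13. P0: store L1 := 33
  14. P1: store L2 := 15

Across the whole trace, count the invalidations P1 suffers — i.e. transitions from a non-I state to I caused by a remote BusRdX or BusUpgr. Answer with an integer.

invalidations = 2

  op1 P1: load  L3 → I/E on L3; bus BusRd; mem=20
  op2 P0: load  L0 → E/I on L0; bus BusRd; mem=80
  op3 P1: load  L1 → I/E on L1; bus BusRd; mem=10
  op4 P1: store L3 := 72 → I/M on L3; bus (none); mem=20
  op5 P0: load  L2 → E/I on L2; bus BusRd; mem=50
  op6 P1: load  L2 → S/S on L2; bus BusRd; mem=50
  op7 P1: load  L3 → I/M on L3; bus (none); mem=20
  op8 P1: load  L0 → S/S on L0; bus BusRd; mem=80
  op9 P0: load  L2 → S/S on L2; bus (none); mem=50
  op10 P0: load  L1 → S/S on L1; bus BusRd; mem=10
  op11 P0: store L0 := 93 → M/I on L0; bus BusUpgr; mem=80
  op12 P1: load  L3 → I/M on L3; bus (none); mem=20
  op13 P0: store L1 := 33 → M/I on L1; bus BusUpgr; mem=10
  op14 P1: store L2 := 15 → I/M on L2; bus BusUpgr; mem=50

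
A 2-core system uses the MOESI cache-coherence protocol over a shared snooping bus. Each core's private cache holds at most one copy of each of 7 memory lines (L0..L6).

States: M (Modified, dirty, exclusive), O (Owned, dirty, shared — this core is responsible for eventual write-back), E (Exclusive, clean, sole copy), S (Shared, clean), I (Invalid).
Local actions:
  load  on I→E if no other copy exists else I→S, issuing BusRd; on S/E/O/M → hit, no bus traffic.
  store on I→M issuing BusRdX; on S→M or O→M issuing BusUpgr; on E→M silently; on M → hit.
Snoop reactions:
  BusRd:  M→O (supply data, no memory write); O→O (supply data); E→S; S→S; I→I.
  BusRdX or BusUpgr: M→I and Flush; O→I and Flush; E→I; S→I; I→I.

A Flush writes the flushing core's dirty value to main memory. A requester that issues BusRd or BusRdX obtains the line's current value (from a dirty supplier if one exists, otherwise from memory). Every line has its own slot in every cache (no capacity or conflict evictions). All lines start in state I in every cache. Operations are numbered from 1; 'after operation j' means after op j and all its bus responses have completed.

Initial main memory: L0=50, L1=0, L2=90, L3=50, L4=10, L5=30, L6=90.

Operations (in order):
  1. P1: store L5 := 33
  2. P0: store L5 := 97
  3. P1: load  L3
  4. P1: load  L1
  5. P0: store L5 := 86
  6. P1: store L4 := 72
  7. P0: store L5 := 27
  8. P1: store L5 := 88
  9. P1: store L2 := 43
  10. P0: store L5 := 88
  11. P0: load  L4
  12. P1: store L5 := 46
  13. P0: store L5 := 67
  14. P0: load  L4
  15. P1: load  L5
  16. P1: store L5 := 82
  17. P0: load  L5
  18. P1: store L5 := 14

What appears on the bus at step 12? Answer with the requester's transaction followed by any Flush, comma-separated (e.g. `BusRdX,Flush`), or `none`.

bus = BusRdX,Flush

1. P1: store L5 := 33  bus=[BusRdX]  L5: P0=I P1=M  mem[L5]=30
2. P0: store L5 := 97  bus=[BusRdX,Flush]  L5: P0=M P1=I  mem[L5]=33
3. P1: load  L3  bus=[BusRd]  L3: P0=I P1=E  mem[L3]=50
4. P1: load  L1  bus=[BusRd]  L1: P0=I P1=E  mem[L1]=0
5. P0: store L5 := 86  bus=[-]  L5: P0=M P1=I  mem[L5]=33
6. P1: store L4 := 72  bus=[BusRdX]  L4: P0=I P1=M  mem[L4]=10
7. P0: store L5 := 27  bus=[-]  L5: P0=M P1=I  mem[L5]=33
8. P1: store L5 := 88  bus=[BusRdX,Flush]  L5: P0=I P1=M  mem[L5]=27
9. P1: store L2 := 43  bus=[BusRdX]  L2: P0=I P1=M  mem[L2]=90
10. P0: store L5 := 88  bus=[BusRdX,Flush]  L5: P0=M P1=I  mem[L5]=88
11. P0: load  L4  bus=[BusRd]  L4: P0=S P1=O  mem[L4]=10
12. P1: store L5 := 46  bus=[BusRdX,Flush]  L5: P0=I P1=M  mem[L5]=88
13. P0: store L5 := 67  bus=[BusRdX,Flush]  L5: P0=M P1=I  mem[L5]=46
14. P0: load  L4  bus=[-]  L4: P0=S P1=O  mem[L4]=10
15. P1: load  L5  bus=[BusRd]  L5: P0=O P1=S  mem[L5]=46
16. P1: store L5 := 82  bus=[BusUpgr,Flush]  L5: P0=I P1=M  mem[L5]=67
17. P0: load  L5  bus=[BusRd]  L5: P0=S P1=O  mem[L5]=67
18. P1: store L5 := 14  bus=[BusUpgr]  L5: P0=I P1=M  mem[L5]=67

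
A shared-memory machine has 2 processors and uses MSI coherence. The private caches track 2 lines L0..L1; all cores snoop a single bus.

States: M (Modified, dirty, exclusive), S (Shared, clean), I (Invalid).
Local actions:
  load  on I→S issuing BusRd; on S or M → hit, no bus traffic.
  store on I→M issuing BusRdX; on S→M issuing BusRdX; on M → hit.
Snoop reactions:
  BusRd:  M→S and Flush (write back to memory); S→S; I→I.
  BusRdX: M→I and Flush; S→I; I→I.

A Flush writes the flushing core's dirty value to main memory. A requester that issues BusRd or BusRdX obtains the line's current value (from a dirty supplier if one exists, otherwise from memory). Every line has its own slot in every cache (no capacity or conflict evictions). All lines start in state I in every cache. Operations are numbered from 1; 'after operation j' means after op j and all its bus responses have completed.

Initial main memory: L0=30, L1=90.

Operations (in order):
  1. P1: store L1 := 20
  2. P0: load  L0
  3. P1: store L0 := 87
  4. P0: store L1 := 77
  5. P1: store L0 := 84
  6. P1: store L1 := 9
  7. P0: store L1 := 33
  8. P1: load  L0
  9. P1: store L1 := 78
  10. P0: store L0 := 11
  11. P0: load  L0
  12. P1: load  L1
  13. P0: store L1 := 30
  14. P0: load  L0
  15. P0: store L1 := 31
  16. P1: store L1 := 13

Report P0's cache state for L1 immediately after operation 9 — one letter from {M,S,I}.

state = I

[1] P1: store L1 := 20 | P0:I, P1:M(20) | bus: BusRdX
[2] P0: load  L0 | P0:S(30), P1:I | bus: BusRd
[3] P1: store L0 := 87 | P0:I, P1:M(87) | bus: BusRdX
[4] P0: store L1 := 77 | P0:M(77), P1:I | bus: BusRdX,Flush
[5] P1: store L0 := 84 | P0:I, P1:M(84) | bus: none
[6] P1: store L1 := 9 | P0:I, P1:M(9) | bus: BusRdX,Flush
[7] P0: store L1 := 33 | P0:M(33), P1:I | bus: BusRdX,Flush
[8] P1: load  L0 | P0:I, P1:M(84) | bus: none
[9] P1: store L1 := 78 | P0:I, P1:M(78) | bus: BusRdX,Flush
[10] P0: store L0 := 11 | P0:M(11), P1:I | bus: BusRdX,Flush
[11] P0: load  L0 | P0:M(11), P1:I | bus: none
[12] P1: load  L1 | P0:I, P1:M(78) | bus: none
[13] P0: store L1 := 30 | P0:M(30), P1:I | bus: BusRdX,Flush
[14] P0: load  L0 | P0:M(11), P1:I | bus: none
[15] P0: store L1 := 31 | P0:M(31), P1:I | bus: none
[16] P1: store L1 := 13 | P0:I, P1:M(13) | bus: BusRdX,Flush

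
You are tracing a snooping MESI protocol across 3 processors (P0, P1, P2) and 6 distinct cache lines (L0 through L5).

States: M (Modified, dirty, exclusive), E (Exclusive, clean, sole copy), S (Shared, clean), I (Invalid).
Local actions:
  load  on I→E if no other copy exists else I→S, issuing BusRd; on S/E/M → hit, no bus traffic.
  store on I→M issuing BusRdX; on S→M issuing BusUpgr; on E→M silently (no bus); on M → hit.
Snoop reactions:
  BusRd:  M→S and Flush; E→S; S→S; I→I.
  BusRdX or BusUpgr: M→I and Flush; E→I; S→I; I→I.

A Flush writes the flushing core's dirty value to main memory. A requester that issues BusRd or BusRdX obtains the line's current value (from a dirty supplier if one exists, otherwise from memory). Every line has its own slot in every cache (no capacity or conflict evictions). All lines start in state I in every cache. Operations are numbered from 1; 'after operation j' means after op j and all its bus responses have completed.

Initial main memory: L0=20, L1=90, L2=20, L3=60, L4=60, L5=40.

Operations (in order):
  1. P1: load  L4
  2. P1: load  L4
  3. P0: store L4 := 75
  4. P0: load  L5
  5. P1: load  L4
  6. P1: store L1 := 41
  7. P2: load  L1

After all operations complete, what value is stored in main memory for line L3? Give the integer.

step 1: P1: load  L4  ⟶  IEI  (L4)  txn=BusRd  M[L4]=60
step 2: P1: load  L4  ⟶  IEI  (L4)  txn=∅  M[L4]=60
step 3: P0: store L4 := 75  ⟶  MII  (L4)  txn=BusRdX  M[L4]=60
step 4: P0: load  L5  ⟶  EII  (L5)  txn=BusRd  M[L5]=40
step 5: P1: load  L4  ⟶  SSI  (L4)  txn=BusRd+Flush  M[L4]=75
step 6: P1: store L1 := 41  ⟶  IMI  (L1)  txn=BusRdX  M[L1]=90
step 7: P2: load  L1  ⟶  ISS  (L1)  txn=BusRd+Flush  M[L1]=41

memory[L3] = 60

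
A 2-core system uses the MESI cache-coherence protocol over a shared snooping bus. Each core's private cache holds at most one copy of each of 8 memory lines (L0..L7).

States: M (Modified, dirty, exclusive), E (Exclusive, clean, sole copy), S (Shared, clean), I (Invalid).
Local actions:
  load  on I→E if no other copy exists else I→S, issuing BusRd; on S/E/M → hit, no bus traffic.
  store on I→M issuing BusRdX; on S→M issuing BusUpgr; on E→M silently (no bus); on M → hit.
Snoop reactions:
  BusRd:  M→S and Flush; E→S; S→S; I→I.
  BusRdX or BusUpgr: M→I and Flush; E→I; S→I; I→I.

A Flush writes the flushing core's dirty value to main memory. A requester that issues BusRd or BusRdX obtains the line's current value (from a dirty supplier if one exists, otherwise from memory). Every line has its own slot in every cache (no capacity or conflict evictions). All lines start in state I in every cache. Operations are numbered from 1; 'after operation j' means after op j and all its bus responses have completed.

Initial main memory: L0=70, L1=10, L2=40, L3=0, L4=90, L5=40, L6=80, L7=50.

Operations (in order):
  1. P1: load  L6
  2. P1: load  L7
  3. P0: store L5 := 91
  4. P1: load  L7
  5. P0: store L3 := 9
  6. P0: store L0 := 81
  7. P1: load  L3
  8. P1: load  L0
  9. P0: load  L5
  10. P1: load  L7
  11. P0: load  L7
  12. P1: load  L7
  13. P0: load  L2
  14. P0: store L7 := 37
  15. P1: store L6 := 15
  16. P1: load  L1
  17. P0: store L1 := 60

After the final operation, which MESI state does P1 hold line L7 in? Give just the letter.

state = I

1. P1: load  L6  bus=[BusRd]  L6: P0=I P1=E  mem[L6]=80
2. P1: load  L7  bus=[BusRd]  L7: P0=I P1=E  mem[L7]=50
3. P0: store L5 := 91  bus=[BusRdX]  L5: P0=M P1=I  mem[L5]=40
4. P1: load  L7  bus=[-]  L7: P0=I P1=E  mem[L7]=50
5. P0: store L3 := 9  bus=[BusRdX]  L3: P0=M P1=I  mem[L3]=0
6. P0: store L0 := 81  bus=[BusRdX]  L0: P0=M P1=I  mem[L0]=70
7. P1: load  L3  bus=[BusRd,Flush]  L3: P0=S P1=S  mem[L3]=9
8. P1: load  L0  bus=[BusRd,Flush]  L0: P0=S P1=S  mem[L0]=81
9. P0: load  L5  bus=[-]  L5: P0=M P1=I  mem[L5]=40
10. P1: load  L7  bus=[-]  L7: P0=I P1=E  mem[L7]=50
11. P0: load  L7  bus=[BusRd]  L7: P0=S P1=S  mem[L7]=50
12. P1: load  L7  bus=[-]  L7: P0=S P1=S  mem[L7]=50
13. P0: load  L2  bus=[BusRd]  L2: P0=E P1=I  mem[L2]=40
14. P0: store L7 := 37  bus=[BusUpgr]  L7: P0=M P1=I  mem[L7]=50
15. P1: store L6 := 15  bus=[-]  L6: P0=I P1=M  mem[L6]=80
16. P1: load  L1  bus=[BusRd]  L1: P0=I P1=E  mem[L1]=10
17. P0: store L1 := 60  bus=[BusRdX]  L1: P0=M P1=I  mem[L1]=10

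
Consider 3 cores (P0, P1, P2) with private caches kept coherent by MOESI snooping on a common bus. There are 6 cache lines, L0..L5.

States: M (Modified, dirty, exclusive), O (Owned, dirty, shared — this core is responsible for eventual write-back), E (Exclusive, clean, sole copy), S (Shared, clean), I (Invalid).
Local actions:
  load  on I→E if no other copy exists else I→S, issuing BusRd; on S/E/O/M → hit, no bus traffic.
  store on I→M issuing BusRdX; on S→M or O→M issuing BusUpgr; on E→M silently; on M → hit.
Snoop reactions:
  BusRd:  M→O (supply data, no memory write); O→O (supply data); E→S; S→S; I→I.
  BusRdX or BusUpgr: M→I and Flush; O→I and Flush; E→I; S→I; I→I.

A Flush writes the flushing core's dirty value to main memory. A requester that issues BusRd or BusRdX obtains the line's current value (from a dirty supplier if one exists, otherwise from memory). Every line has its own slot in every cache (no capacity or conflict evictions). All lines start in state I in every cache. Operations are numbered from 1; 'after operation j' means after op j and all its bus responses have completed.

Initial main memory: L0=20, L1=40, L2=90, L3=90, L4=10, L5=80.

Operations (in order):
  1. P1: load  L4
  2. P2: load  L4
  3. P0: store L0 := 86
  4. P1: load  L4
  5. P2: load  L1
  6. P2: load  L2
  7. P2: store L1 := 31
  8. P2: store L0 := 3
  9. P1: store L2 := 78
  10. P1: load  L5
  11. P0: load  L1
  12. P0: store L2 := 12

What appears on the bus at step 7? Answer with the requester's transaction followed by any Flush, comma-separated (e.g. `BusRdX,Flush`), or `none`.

[1] P1: load  L4 | P0:I, P1:E(10), P2:I | bus: BusRd
[2] P2: load  L4 | P0:I, P1:S(10), P2:S(10) | bus: BusRd
[3] P0: store L0 := 86 | P0:M(86), P1:I, P2:I | bus: BusRdX
[4] P1: load  L4 | P0:I, P1:S(10), P2:S(10) | bus: none
[5] P2: load  L1 | P0:I, P1:I, P2:E(40) | bus: BusRd
[6] P2: load  L2 | P0:I, P1:I, P2:E(90) | bus: BusRd
[7] P2: store L1 := 31 | P0:I, P1:I, P2:M(31) | bus: none
[8] P2: store L0 := 3 | P0:I, P1:I, P2:M(3) | bus: BusRdX,Flush
[9] P1: store L2 := 78 | P0:I, P1:M(78), P2:I | bus: BusRdX
[10] P1: load  L5 | P0:I, P1:E(80), P2:I | bus: BusRd
[11] P0: load  L1 | P0:S(31), P1:I, P2:O(31) | bus: BusRd
[12] P0: store L2 := 12 | P0:M(12), P1:I, P2:I | bus: BusRdX,Flush

bus = none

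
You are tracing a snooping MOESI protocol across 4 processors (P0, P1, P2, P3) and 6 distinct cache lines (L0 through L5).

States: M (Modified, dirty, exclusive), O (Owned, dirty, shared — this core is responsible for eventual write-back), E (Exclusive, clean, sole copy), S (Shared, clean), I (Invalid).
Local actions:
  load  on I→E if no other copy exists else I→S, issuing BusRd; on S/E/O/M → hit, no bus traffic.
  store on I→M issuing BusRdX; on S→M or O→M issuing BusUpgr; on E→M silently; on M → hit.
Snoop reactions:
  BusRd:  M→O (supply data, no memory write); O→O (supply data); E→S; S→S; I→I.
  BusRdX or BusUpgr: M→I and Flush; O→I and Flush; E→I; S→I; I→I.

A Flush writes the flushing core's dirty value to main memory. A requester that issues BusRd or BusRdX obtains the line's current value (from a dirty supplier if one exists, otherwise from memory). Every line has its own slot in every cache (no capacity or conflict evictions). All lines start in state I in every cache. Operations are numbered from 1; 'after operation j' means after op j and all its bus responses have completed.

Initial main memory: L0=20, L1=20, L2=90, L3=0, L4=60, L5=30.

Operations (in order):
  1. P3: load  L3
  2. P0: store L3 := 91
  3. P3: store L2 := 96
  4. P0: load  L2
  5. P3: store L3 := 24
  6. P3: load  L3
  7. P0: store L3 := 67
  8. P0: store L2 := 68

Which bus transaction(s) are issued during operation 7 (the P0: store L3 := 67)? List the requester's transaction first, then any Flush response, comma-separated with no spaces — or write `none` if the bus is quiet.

step 1: P3: load  L3  ⟶  IIIE  (L3)  txn=BusRd  M[L3]=0
step 2: P0: store L3 := 91  ⟶  MIII  (L3)  txn=BusRdX  M[L3]=0
step 3: P3: store L2 := 96  ⟶  IIIM  (L2)  txn=BusRdX  M[L2]=90
step 4: P0: load  L2  ⟶  SIIO  (L2)  txn=BusRd  M[L2]=90
step 5: P3: store L3 := 24  ⟶  IIIM  (L3)  txn=BusRdX+Flush  M[L3]=91
step 6: P3: load  L3  ⟶  IIIM  (L3)  txn=∅  M[L3]=91
step 7: P0: store L3 := 67  ⟶  MIII  (L3)  txn=BusRdX+Flush  M[L3]=24
step 8: P0: store L2 := 68  ⟶  MIII  (L2)  txn=BusUpgr+Flush  M[L2]=96

bus = BusRdX,Flush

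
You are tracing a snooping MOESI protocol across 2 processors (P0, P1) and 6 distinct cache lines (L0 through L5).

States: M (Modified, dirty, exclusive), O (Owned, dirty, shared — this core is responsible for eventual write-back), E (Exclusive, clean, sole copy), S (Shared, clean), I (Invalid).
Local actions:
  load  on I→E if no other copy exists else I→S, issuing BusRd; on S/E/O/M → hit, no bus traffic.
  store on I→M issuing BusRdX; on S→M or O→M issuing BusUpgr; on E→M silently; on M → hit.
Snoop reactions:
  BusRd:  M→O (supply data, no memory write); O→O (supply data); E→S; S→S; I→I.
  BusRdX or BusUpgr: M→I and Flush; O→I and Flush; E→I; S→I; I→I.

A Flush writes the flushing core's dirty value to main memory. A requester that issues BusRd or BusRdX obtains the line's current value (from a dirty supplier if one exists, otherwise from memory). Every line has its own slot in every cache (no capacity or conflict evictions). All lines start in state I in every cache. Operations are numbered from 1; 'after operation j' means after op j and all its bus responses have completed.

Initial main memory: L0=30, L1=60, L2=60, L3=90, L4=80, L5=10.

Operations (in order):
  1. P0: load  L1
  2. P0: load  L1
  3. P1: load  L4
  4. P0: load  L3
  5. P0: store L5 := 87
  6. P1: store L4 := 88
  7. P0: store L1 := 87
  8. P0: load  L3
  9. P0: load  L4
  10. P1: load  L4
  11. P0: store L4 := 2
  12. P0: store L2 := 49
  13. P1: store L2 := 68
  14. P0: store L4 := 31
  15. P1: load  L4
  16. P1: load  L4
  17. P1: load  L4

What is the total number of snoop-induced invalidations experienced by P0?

[1] P0: load  L1 | P0:E(60), P1:I | bus: BusRd
[2] P0: load  L1 | P0:E(60), P1:I | bus: none
[3] P1: load  L4 | P0:I, P1:E(80) | bus: BusRd
[4] P0: load  L3 | P0:E(90), P1:I | bus: BusRd
[5] P0: store L5 := 87 | P0:M(87), P1:I | bus: BusRdX
[6] P1: store L4 := 88 | P0:I, P1:M(88) | bus: none
[7] P0: store L1 := 87 | P0:M(87), P1:I | bus: none
[8] P0: load  L3 | P0:E(90), P1:I | bus: none
[9] P0: load  L4 | P0:S(88), P1:O(88) | bus: BusRd
[10] P1: load  L4 | P0:S(88), P1:O(88) | bus: none
[11] P0: store L4 := 2 | P0:M(2), P1:I | bus: BusUpgr,Flush
[12] P0: store L2 := 49 | P0:M(49), P1:I | bus: BusRdX
[13] P1: store L2 := 68 | P0:I, P1:M(68) | bus: BusRdX,Flush
[14] P0: store L4 := 31 | P0:M(31), P1:I | bus: none
[15] P1: load  L4 | P0:O(31), P1:S(31) | bus: BusRd
[16] P1: load  L4 | P0:O(31), P1:S(31) | bus: none
[17] P1: load  L4 | P0:O(31), P1:S(31) | bus: none

invalidations = 1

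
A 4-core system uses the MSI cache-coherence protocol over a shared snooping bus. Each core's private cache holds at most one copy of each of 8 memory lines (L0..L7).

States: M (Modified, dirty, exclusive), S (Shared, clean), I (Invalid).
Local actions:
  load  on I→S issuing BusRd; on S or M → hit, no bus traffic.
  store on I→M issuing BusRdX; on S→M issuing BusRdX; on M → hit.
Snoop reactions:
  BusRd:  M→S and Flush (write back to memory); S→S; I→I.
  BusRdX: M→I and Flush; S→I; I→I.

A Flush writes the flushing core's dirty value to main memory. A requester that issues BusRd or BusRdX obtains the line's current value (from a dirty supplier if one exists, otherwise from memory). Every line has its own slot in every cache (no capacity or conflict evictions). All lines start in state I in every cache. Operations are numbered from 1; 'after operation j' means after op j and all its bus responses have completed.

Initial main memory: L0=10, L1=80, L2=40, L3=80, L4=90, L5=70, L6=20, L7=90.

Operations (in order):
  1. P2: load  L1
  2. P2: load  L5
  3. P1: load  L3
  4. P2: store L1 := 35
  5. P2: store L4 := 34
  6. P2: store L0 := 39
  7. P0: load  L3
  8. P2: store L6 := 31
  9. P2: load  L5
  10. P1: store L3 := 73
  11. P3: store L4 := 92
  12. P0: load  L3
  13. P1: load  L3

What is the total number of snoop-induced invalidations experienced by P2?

[1] P2: load  L1 | P0:I, P1:I, P2:S(80), P3:I | bus: BusRd
[2] P2: load  L5 | P0:I, P1:I, P2:S(70), P3:I | bus: BusRd
[3] P1: load  L3 | P0:I, P1:S(80), P2:I, P3:I | bus: BusRd
[4] P2: store L1 := 35 | P0:I, P1:I, P2:M(35), P3:I | bus: BusRdX
[5] P2: store L4 := 34 | P0:I, P1:I, P2:M(34), P3:I | bus: BusRdX
[6] P2: store L0 := 39 | P0:I, P1:I, P2:M(39), P3:I | bus: BusRdX
[7] P0: load  L3 | P0:S(80), P1:S(80), P2:I, P3:I | bus: BusRd
[8] P2: store L6 := 31 | P0:I, P1:I, P2:M(31), P3:I | bus: BusRdX
[9] P2: load  L5 | P0:I, P1:I, P2:S(70), P3:I | bus: none
[10] P1: store L3 := 73 | P0:I, P1:M(73), P2:I, P3:I | bus: BusRdX
[11] P3: store L4 := 92 | P0:I, P1:I, P2:I, P3:M(92) | bus: BusRdX,Flush
[12] P0: load  L3 | P0:S(73), P1:S(73), P2:I, P3:I | bus: BusRd,Flush
[13] P1: load  L3 | P0:S(73), P1:S(73), P2:I, P3:I | bus: none

invalidations = 1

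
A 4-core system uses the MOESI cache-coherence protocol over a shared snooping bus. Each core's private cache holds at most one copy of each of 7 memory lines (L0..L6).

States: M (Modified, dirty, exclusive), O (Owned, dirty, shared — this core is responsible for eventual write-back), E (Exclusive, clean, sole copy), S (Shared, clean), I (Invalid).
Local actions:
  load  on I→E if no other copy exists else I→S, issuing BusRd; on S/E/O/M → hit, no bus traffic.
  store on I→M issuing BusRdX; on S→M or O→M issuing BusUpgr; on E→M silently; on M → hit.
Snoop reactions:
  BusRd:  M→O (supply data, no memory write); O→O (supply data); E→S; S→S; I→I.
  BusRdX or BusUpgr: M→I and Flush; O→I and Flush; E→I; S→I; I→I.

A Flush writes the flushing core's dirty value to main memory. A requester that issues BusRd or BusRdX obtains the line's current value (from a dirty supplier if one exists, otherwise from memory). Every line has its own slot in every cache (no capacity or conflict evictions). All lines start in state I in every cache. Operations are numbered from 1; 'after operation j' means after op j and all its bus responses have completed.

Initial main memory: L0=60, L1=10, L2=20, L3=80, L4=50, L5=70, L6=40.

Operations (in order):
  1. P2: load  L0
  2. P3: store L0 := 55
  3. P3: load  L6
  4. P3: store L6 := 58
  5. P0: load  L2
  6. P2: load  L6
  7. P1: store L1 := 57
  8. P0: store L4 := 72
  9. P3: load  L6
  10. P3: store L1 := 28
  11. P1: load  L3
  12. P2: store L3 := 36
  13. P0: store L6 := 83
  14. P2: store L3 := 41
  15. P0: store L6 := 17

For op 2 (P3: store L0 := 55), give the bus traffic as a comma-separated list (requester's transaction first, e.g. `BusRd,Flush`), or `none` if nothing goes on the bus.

bus = BusRdX

  op1 P2: load  L0 → I/I/E/I on L0; bus BusRd; mem=60
  op2 P3: store L0 := 55 → I/I/I/M on L0; bus BusRdX; mem=60
  op3 P3: load  L6 → I/I/I/E on L6; bus BusRd; mem=40
  op4 P3: store L6 := 58 → I/I/I/M on L6; bus (none); mem=40
  op5 P0: load  L2 → E/I/I/I on L2; bus BusRd; mem=20
  op6 P2: load  L6 → I/I/S/O on L6; bus BusRd; mem=40
  op7 P1: store L1 := 57 → I/M/I/I on L1; bus BusRdX; mem=10
  op8 P0: store L4 := 72 → M/I/I/I on L4; bus BusRdX; mem=50
  op9 P3: load  L6 → I/I/S/O on L6; bus (none); mem=40
  op10 P3: store L1 := 28 → I/I/I/M on L1; bus BusRdX Flush; mem=57
  op11 P1: load  L3 → I/E/I/I on L3; bus BusRd; mem=80
  op12 P2: store L3 := 36 → I/I/M/I on L3; bus BusRdX; mem=80
  op13 P0: store L6 := 83 → M/I/I/I on L6; bus BusRdX Flush; mem=58
  op14 P2: store L3 := 41 → I/I/M/I on L3; bus (none); mem=80
  op15 P0: store L6 := 17 → M/I/I/I on L6; bus (none); mem=58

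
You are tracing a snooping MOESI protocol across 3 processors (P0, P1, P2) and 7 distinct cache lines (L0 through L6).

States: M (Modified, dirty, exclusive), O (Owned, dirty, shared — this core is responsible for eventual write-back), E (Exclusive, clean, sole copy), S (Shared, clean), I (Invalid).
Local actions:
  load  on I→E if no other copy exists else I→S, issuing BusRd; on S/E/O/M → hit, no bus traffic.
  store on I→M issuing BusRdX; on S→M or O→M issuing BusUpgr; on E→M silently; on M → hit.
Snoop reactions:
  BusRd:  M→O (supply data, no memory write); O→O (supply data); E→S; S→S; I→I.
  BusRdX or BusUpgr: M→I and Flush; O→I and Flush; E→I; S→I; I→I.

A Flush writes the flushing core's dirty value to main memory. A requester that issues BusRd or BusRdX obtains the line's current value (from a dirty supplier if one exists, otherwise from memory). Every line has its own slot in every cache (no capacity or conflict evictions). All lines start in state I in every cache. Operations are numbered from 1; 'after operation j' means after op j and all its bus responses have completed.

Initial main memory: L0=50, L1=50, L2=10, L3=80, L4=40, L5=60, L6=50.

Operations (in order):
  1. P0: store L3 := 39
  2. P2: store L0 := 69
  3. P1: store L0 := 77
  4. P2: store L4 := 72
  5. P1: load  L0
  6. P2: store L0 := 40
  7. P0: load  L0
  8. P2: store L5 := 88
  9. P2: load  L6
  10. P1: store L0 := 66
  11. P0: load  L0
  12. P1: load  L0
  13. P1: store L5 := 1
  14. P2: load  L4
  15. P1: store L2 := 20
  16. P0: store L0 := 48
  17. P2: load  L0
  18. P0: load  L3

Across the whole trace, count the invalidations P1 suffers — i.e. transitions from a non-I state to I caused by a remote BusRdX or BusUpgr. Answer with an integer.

  op1 P0: store L3 := 39 → M/I/I on L3; bus BusRdX; mem=80
  op2 P2: store L0 := 69 → I/I/M on L0; bus BusRdX; mem=50
  op3 P1: store L0 := 77 → I/M/I on L0; bus BusRdX Flush; mem=69
  op4 P2: store L4 := 72 → I/I/M on L4; bus BusRdX; mem=40
  op5 P1: load  L0 → I/M/I on L0; bus (none); mem=69
  op6 P2: store L0 := 40 → I/I/M on L0; bus BusRdX Flush; mem=77
  op7 P0: load  L0 → S/I/O on L0; bus BusRd; mem=77
  op8 P2: store L5 := 88 → I/I/M on L5; bus BusRdX; mem=60
  op9 P2: load  L6 → I/I/E on L6; bus BusRd; mem=50
  op10 P1: store L0 := 66 → I/M/I on L0; bus BusRdX Flush; mem=40
  op11 P0: load  L0 → S/O/I on L0; bus BusRd; mem=40
  op12 P1: load  L0 → S/O/I on L0; bus (none); mem=40
  op13 P1: store L5 := 1 → I/M/I on L5; bus BusRdX Flush; mem=88
  op14 P2: load  L4 → I/I/M on L4; bus (none); mem=40
  op15 P1: store L2 := 20 → I/M/I on L2; bus BusRdX; mem=10
  op16 P0: store L0 := 48 → M/I/I on L0; bus BusUpgr Flush; mem=66
  op17 P2: load  L0 → O/I/S on L0; bus BusRd; mem=66
  op18 P0: load  L3 → M/I/I on L3; bus (none); mem=80

invalidations = 2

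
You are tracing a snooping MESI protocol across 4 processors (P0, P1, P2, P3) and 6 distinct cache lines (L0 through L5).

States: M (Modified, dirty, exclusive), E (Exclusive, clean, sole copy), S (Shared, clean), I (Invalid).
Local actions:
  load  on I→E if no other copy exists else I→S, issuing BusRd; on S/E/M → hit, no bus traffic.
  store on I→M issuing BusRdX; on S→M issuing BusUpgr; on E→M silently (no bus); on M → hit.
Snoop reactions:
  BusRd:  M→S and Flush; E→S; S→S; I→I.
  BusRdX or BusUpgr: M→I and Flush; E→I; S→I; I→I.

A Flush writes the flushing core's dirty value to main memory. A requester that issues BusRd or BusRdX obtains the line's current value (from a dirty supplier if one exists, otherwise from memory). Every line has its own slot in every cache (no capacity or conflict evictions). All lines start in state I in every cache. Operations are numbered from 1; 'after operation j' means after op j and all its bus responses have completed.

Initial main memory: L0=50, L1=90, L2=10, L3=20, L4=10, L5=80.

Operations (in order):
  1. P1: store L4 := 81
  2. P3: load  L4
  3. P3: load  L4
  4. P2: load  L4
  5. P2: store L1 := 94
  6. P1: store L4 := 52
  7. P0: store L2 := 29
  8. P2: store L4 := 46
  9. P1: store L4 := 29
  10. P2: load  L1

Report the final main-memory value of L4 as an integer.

  op1 P1: store L4 := 81 → I/M/I/I on L4; bus BusRdX; mem=10
  op2 P3: load  L4 → I/S/I/S on L4; bus BusRd Flush; mem=81
  op3 P3: load  L4 → I/S/I/S on L4; bus (none); mem=81
  op4 P2: load  L4 → I/S/S/S on L4; bus BusRd; mem=81
  op5 P2: store L1 := 94 → I/I/M/I on L1; bus BusRdX; mem=90
  op6 P1: store L4 := 52 → I/M/I/I on L4; bus BusUpgr; mem=81
  op7 P0: store L2 := 29 → M/I/I/I on L2; bus BusRdX; mem=10
  op8 P2: store L4 := 46 → I/I/M/I on L4; bus BusRdX Flush; mem=52
  op9 P1: store L4 := 29 → I/M/I/I on L4; bus BusRdX Flush; mem=46
  op10 P2: load  L1 → I/I/M/I on L1; bus (none); mem=90

memory[L4] = 46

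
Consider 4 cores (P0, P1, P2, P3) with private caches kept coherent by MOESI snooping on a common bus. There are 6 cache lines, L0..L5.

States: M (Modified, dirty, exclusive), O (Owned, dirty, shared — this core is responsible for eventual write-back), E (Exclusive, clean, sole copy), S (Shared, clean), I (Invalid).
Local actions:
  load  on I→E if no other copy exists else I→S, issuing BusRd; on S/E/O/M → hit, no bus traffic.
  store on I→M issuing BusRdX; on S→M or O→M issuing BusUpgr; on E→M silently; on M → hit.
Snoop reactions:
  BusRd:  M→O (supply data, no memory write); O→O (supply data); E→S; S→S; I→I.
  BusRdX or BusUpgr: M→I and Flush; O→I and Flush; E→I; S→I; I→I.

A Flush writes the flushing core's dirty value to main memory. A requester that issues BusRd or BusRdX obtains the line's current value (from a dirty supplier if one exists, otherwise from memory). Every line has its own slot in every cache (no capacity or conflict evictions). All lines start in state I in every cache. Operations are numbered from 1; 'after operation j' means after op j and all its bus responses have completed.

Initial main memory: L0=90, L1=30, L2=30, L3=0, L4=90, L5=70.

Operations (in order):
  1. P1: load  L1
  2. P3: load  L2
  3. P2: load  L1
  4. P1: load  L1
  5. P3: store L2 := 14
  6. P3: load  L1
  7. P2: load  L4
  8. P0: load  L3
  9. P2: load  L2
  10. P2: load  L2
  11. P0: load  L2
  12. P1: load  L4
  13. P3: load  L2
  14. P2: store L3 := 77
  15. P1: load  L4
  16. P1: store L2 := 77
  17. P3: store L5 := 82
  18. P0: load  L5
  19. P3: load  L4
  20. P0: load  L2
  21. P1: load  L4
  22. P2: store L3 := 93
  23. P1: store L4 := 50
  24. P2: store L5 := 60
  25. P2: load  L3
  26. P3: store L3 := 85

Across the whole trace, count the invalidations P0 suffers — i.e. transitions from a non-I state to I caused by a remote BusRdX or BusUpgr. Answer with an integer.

invalidations = 3

1. P1: load  L1  bus=[BusRd]  L1: P0=I P1=E P2=I P3=I  mem[L1]=30
2. P3: load  L2  bus=[BusRd]  L2: P0=I P1=I P2=I P3=E  mem[L2]=30
3. P2: load  L1  bus=[BusRd]  L1: P0=I P1=S P2=S P3=I  mem[L1]=30
4. P1: load  L1  bus=[-]  L1: P0=I P1=S P2=S P3=I  mem[L1]=30
5. P3: store L2 := 14  bus=[-]  L2: P0=I P1=I P2=I P3=M  mem[L2]=30
6. P3: load  L1  bus=[BusRd]  L1: P0=I P1=S P2=S P3=S  mem[L1]=30
7. P2: load  L4  bus=[BusRd]  L4: P0=I P1=I P2=E P3=I  mem[L4]=90
8. P0: load  L3  bus=[BusRd]  L3: P0=E P1=I P2=I P3=I  mem[L3]=0
9. P2: load  L2  bus=[BusRd]  L2: P0=I P1=I P2=S P3=O  mem[L2]=30
10. P2: load  L2  bus=[-]  L2: P0=I P1=I P2=S P3=O  mem[L2]=30
11. P0: load  L2  bus=[BusRd]  L2: P0=S P1=I P2=S P3=O  mem[L2]=30
12. P1: load  L4  bus=[BusRd]  L4: P0=I P1=S P2=S P3=I  mem[L4]=90
13. P3: load  L2  bus=[-]  L2: P0=S P1=I P2=S P3=O  mem[L2]=30
14. P2: store L3 := 77  bus=[BusRdX]  L3: P0=I P1=I P2=M P3=I  mem[L3]=0
15. P1: load  L4  bus=[-]  L4: P0=I P1=S P2=S P3=I  mem[L4]=90
16. P1: store L2 := 77  bus=[BusRdX,Flush]  L2: P0=I P1=M P2=I P3=I  mem[L2]=14
17. P3: store L5 := 82  bus=[BusRdX]  L5: P0=I P1=I P2=I P3=M  mem[L5]=70
18. P0: load  L5  bus=[BusRd]  L5: P0=S P1=I P2=I P3=O  mem[L5]=70
19. P3: load  L4  bus=[BusRd]  L4: P0=I P1=S P2=S P3=S  mem[L4]=90
20. P0: load  L2  bus=[BusRd]  L2: P0=S P1=O P2=I P3=I  mem[L2]=14
21. P1: load  L4  bus=[-]  L4: P0=I P1=S P2=S P3=S  mem[L4]=90
22. P2: store L3 := 93  bus=[-]  L3: P0=I P1=I P2=M P3=I  mem[L3]=0
23. P1: store L4 := 50  bus=[BusUpgr]  L4: P0=I P1=M P2=I P3=I  mem[L4]=90
24. P2: store L5 := 60  bus=[BusRdX,Flush]  L5: P0=I P1=I P2=M P3=I  mem[L5]=82
25. P2: load  L3  bus=[-]  L3: P0=I P1=I P2=M P3=I  mem[L3]=0
26. P3: store L3 := 85  bus=[BusRdX,Flush]  L3: P0=I P1=I P2=I P3=M  mem[L3]=93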